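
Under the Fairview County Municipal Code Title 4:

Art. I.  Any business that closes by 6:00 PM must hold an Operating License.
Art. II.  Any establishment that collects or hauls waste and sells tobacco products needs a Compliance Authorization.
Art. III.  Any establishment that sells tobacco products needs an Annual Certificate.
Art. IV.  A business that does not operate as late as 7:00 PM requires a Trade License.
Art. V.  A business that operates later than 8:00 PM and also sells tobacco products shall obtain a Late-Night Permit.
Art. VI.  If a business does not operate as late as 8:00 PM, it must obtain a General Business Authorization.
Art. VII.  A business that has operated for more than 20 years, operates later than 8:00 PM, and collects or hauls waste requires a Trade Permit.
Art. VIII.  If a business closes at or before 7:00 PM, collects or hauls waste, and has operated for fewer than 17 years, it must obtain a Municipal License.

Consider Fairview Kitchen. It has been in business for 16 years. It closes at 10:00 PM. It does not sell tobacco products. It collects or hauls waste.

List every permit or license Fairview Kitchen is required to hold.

Art. I. closes 10:00 PM, after 6:00 PM → Operating License not required.
Art. II. collects or hauls waste; does not sell tobacco products → Compliance Authorization not required.
Art. III. does not sell tobacco products → Annual Certificate not required.
Art. IV. closes 10:00 PM, after 7:00 PM → Trade License not required.
Art. V. closes 10:00 PM, after 8:00 PM; does not sell tobacco products → Late-Night Permit not required.
Art. VI. closes 10:00 PM, after 8:00 PM → General Business Authorization not required.
Art. VII. years in business 16 ≤ 20; closes 10:00 PM, after 8:00 PM; collects or hauls waste → Trade Permit not required.
Art. VIII. closes 10:00 PM, after 7:00 PM; collects or hauls waste; years in business 16 < 17 → Municipal License not required.

None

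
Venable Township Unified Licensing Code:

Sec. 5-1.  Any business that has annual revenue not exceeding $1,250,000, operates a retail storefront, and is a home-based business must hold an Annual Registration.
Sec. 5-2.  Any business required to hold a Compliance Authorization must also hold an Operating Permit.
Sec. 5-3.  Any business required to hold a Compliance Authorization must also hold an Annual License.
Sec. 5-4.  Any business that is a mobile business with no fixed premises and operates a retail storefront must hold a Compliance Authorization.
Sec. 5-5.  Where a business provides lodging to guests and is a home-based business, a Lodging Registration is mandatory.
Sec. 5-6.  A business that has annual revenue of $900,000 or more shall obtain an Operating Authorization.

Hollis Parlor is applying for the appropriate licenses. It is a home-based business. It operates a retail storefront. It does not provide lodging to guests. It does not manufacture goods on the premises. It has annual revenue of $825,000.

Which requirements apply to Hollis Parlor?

Annual Registration

Sec. 5-1. revenue $825,000 ≤ $1,250,000; operates a retail storefront; is a home-based business → Annual Registration required.
Sec. 5-2. Compliance Authorization is not required → no effect.
Sec. 5-3. Compliance Authorization is not required → no effect.
Sec. 5-4. is a home-based business (not: is a mobile business with no fixed premises); operates a retail storefront → Compliance Authorization not required.
Sec. 5-5. does not provide lodging to guests; is a home-based business → Lodging Registration not required.
Sec. 5-6. revenue $825,000 < $900,000 → Operating Authorization not required.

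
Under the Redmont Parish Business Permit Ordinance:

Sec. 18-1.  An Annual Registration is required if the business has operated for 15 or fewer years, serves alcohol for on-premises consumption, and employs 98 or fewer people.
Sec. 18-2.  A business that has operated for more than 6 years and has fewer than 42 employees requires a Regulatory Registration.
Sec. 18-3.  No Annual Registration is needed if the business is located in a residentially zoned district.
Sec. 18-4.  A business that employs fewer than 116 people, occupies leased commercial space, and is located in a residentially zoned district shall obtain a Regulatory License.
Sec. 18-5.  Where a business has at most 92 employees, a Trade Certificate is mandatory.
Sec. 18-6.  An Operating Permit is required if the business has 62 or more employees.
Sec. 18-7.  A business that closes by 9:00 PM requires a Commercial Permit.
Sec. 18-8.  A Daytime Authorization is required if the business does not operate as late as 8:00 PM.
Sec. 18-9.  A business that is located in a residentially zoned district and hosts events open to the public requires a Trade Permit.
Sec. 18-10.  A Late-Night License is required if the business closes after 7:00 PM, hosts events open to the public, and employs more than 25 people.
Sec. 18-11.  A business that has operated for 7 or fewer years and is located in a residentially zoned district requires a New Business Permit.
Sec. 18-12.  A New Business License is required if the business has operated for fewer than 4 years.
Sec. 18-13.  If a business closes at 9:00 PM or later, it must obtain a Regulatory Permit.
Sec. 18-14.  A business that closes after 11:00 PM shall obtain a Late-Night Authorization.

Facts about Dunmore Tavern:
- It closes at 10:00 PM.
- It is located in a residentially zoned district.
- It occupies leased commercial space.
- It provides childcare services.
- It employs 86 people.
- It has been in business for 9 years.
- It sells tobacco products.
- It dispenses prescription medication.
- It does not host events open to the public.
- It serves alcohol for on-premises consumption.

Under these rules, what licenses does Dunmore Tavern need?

Operating Permit, Regulatory License, Regulatory Permit, Trade Certificate

Sec. 18-1. years in business 9 ≤ 15; serves alcohol for on-premises consumption; employees 86 ≤ 98 → Annual Registration required.
Sec. 18-2. years in business 9 > 6; employees 86 ≥ 42 → Regulatory Registration not required.
Sec. 18-3. is located in a residentially zoned district → exempt from Annual Registration.
Sec. 18-4. employees 86 < 116; occupies leased commercial space; is located in a residentially zoned district → Regulatory License required.
Sec. 18-5. employees 86 ≤ 92 → Trade Certificate required.
Sec. 18-6. employees 86 ≥ 62 → Operating Permit required.
Sec. 18-7. closes 10:00 PM, after 9:00 PM → Commercial Permit not required.
Sec. 18-8. closes 10:00 PM, after 8:00 PM → Daytime Authorization not required.
Sec. 18-9. is located in a residentially zoned district; does not host events open to the public → Trade Permit not required.
Sec. 18-10. closes 10:00 PM, after 7:00 PM; does not host events open to the public; employees 86 > 25 → Late-Night License not required.
Sec. 18-11. years in business 9 > 7; is located in a residentially zoned district → New Business Permit not required.
Sec. 18-12. years in business 9 ≥ 4 → New Business License not required.
Sec. 18-13. closes 10:00 PM, after 9:00 PM → Regulatory Permit required.
Sec. 18-14. closes 10:00 PM, at/before 11:00 PM → Late-Night Authorization not required.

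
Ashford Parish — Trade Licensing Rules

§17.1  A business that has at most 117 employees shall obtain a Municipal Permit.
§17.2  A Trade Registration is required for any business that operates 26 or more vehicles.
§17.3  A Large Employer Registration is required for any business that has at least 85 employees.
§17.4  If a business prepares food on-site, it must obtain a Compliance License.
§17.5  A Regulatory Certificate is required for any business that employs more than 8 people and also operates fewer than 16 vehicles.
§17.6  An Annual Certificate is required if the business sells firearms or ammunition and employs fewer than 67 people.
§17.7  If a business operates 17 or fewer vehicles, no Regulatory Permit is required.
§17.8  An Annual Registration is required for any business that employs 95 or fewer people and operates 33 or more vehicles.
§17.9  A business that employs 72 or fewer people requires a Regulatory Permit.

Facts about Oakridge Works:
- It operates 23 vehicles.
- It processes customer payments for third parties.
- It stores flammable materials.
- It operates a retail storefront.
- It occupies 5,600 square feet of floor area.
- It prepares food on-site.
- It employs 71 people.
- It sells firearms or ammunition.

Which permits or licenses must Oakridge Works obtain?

§17.1 employees 71 ≤ 117 → Municipal Permit required.
§17.2 vehicles 23 < 26 → Trade Registration not required.
§17.3 employees 71 < 85 → Large Employer Registration not required.
§17.4 prepares food on-site → Compliance License required.
§17.5 employees 71 > 8; vehicles 23 ≥ 16 → Regulatory Certificate not required.
§17.6 sells firearms or ammunition; employees 71 ≥ 67 → Annual Certificate not required.
§17.7 vehicles 23 > 17 → Regulatory Permit exemption does not apply.
§17.8 employees 71 ≤ 95; vehicles 23 < 33 → Annual Registration not required.
§17.9 employees 71 ≤ 72 → Regulatory Permit required.

Compliance License, Municipal Permit, Regulatory Permit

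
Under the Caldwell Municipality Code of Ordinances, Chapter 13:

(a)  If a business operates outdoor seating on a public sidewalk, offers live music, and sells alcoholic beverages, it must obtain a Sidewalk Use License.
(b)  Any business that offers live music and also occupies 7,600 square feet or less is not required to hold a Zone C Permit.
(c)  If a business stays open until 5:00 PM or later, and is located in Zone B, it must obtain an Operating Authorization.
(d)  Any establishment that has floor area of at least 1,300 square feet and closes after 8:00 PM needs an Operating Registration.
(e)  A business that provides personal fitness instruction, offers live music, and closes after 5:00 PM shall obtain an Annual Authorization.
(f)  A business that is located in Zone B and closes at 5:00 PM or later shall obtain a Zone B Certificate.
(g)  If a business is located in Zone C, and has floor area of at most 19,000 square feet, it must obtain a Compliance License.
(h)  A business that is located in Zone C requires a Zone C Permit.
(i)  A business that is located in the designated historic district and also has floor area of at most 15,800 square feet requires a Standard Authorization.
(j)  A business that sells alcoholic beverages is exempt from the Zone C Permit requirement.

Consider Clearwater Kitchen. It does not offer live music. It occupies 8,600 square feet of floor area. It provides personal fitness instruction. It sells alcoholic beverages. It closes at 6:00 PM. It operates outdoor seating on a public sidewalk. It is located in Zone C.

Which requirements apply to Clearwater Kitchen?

(a) operates outdoor seating on a public sidewalk; does not offer live music; sells alcoholic beverages → Sidewalk Use License not required.
(b) does not offer live music; floor area 8,600 square feet > 7,600 square feet → Zone C Permit exemption does not apply.
(c) closes 6:00 PM, after 5:00 PM; is located in Zone C (not: is located in Zone B) → Operating Authorization not required.
(d) floor area 8,600 square feet ≥ 1,300 square feet; closes 6:00 PM, at/before 8:00 PM → Operating Registration not required.
(e) provides personal fitness instruction; does not offer live music; closes 6:00 PM, after 5:00 PM → Annual Authorization not required.
(f) is located in Zone C (not: is located in Zone B); closes 6:00 PM, after 5:00 PM → Zone B Certificate not required.
(g) is located in Zone C; floor area 8,600 square feet ≤ 19,000 square feet → Compliance License required.
(h) is located in Zone C → Zone C Permit required.
(i) is located in Zone C (not: is located in the designated historic district); floor area 8,600 square feet ≤ 15,800 square feet → Standard Authorization not required.
(j) sells alcoholic beverages → exempt from Zone C Permit.

Compliance License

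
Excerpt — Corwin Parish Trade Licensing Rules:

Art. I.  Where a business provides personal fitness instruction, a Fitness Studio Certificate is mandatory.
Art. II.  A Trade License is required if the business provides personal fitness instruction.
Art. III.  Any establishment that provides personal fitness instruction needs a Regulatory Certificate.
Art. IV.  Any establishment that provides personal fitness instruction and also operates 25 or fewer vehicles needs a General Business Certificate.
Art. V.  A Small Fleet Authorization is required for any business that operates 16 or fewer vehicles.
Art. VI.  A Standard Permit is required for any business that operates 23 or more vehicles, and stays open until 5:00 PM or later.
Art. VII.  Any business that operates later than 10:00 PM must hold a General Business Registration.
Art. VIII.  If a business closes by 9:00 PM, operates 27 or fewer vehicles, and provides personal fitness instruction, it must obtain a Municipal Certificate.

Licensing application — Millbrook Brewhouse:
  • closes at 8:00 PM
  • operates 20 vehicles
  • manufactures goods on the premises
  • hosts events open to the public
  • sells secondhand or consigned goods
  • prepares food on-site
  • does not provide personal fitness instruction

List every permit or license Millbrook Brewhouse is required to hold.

None

Art. I. does not provide personal fitness instruction → Fitness Studio Certificate not required.
Art. II. does not provide personal fitness instruction → Trade License not required.
Art. III. does not provide personal fitness instruction → Regulatory Certificate not required.
Art. IV. does not provide personal fitness instruction; vehicles 20 ≤ 25 → General Business Certificate not required.
Art. V. vehicles 20 > 16 → Small Fleet Authorization not required.
Art. VI. vehicles 20 < 23; closes 8:00 PM, after 5:00 PM → Standard Permit not required.
Art. VII. closes 8:00 PM, at/before 10:00 PM → General Business Registration not required.
Art. VIII. closes 8:00 PM, at/before 9:00 PM; vehicles 20 ≤ 27; does not provide personal fitness instruction → Municipal Certificate not required.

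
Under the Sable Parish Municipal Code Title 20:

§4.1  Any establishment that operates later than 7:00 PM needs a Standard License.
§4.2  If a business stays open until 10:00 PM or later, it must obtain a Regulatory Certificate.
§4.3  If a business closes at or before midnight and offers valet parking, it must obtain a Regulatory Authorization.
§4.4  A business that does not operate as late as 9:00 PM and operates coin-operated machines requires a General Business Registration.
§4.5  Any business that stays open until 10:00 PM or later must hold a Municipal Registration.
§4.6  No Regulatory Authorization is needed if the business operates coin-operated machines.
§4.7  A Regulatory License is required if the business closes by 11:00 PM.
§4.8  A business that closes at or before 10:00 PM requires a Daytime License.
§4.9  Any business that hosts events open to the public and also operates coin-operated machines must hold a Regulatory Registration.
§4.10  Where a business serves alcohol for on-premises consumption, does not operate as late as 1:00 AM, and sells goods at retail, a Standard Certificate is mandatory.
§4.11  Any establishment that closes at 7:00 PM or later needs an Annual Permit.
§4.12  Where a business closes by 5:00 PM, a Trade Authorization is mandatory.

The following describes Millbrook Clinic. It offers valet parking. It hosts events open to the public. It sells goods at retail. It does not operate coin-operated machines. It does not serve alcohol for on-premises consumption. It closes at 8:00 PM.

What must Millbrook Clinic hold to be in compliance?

Annual Permit, Daytime License, Regulatory Authorization, Regulatory License, Standard License

§4.1 closes 8:00 PM, after 7:00 PM → Standard License required.
§4.2 closes 8:00 PM, at/before 10:00 PM → Regulatory Certificate not required.
§4.3 closes 8:00 PM, at/before midnight; offers valet parking → Regulatory Authorization required.
§4.4 closes 8:00 PM, at/before 9:00 PM; does not operate coin-operated machines → General Business Registration not required.
§4.5 closes 8:00 PM, at/before 10:00 PM → Municipal Registration not required.
§4.6 does not operate coin-operated machines → Regulatory Authorization exemption does not apply.
§4.7 closes 8:00 PM, at/before 11:00 PM → Regulatory License required.
§4.8 closes 8:00 PM, at/before 10:00 PM → Daytime License required.
§4.9 hosts events open to the public; does not operate coin-operated machines → Regulatory Registration not required.
§4.10 does not serve alcohol for on-premises consumption; closes 8:00 PM, at/before 1:00 AM; sells goods at retail → Standard Certificate not required.
§4.11 closes 8:00 PM, after 7:00 PM → Annual Permit required.
§4.12 closes 8:00 PM, after 5:00 PM → Trade Authorization not required.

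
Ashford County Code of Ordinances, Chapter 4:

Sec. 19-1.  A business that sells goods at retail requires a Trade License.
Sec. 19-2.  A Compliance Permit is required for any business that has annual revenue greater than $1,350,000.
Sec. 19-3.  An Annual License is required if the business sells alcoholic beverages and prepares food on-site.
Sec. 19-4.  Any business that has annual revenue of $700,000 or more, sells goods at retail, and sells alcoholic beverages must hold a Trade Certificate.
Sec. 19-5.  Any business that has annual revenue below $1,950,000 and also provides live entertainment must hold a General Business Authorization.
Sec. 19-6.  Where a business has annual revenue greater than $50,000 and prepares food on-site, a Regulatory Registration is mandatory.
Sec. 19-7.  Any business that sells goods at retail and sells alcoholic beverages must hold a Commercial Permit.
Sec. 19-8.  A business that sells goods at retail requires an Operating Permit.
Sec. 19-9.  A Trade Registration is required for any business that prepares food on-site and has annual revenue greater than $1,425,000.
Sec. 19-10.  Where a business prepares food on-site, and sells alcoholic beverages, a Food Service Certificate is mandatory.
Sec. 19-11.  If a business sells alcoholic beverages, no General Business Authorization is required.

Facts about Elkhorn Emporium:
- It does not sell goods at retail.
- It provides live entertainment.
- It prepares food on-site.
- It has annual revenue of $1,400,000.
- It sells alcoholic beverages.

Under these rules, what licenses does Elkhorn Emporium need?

Annual License, Compliance Permit, Food Service Certificate, Regulatory Registration

Sec. 19-1. does not sell goods at retail → Trade License not required.
Sec. 19-2. revenue $1,400,000 > $1,350,000 → Compliance Permit required.
Sec. 19-3. sells alcoholic beverages; prepares food on-site → Annual License required.
Sec. 19-4. revenue $1,400,000 ≥ $700,000; does not sell goods at retail; sells alcoholic beverages → Trade Certificate not required.
Sec. 19-5. revenue $1,400,000 < $1,950,000; provides live entertainment → General Business Authorization required.
Sec. 19-6. revenue $1,400,000 > $50,000; prepares food on-site → Regulatory Registration required.
Sec. 19-7. does not sell goods at retail; sells alcoholic beverages → Commercial Permit not required.
Sec. 19-8. does not sell goods at retail → Operating Permit not required.
Sec. 19-9. prepares food on-site; revenue $1,400,000 ≤ $1,425,000 → Trade Registration not required.
Sec. 19-10. prepares food on-site; sells alcoholic beverages → Food Service Certificate required.
Sec. 19-11. sells alcoholic beverages → exempt from General Business Authorization.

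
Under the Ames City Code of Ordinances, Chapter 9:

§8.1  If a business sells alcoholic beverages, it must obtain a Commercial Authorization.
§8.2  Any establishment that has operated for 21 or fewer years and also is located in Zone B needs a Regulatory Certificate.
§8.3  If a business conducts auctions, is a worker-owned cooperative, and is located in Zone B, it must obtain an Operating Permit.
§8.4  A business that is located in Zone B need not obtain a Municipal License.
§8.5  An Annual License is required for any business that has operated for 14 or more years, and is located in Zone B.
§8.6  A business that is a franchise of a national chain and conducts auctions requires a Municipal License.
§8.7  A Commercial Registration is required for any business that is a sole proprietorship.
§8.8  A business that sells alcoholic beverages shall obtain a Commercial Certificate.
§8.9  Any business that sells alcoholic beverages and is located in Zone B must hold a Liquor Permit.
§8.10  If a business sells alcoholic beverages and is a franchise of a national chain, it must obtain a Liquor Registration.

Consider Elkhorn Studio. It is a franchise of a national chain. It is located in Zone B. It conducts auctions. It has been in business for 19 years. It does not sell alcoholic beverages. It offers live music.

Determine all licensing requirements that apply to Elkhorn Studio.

Annual License, Regulatory Certificate

§8.1 does not sell alcoholic beverages → Commercial Authorization not required.
§8.2 years in business 19 ≤ 21; is located in Zone B → Regulatory Certificate required.
§8.3 conducts auctions; is a franchise of a national chain (not: is a worker-owned cooperative); is located in Zone B → Operating Permit not required.
§8.4 is located in Zone B → exempt from Municipal License.
§8.5 years in business 19 ≥ 14; is located in Zone B → Annual License required.
§8.6 is a franchise of a national chain; conducts auctions → Municipal License required.
§8.7 is a franchise of a national chain (not: is a sole proprietorship) → Commercial Registration not required.
§8.8 does not sell alcoholic beverages → Commercial Certificate not required.
§8.9 does not sell alcoholic beverages; is located in Zone B → Liquor Permit not required.
§8.10 does not sell alcoholic beverages; is a franchise of a national chain → Liquor Registration not required.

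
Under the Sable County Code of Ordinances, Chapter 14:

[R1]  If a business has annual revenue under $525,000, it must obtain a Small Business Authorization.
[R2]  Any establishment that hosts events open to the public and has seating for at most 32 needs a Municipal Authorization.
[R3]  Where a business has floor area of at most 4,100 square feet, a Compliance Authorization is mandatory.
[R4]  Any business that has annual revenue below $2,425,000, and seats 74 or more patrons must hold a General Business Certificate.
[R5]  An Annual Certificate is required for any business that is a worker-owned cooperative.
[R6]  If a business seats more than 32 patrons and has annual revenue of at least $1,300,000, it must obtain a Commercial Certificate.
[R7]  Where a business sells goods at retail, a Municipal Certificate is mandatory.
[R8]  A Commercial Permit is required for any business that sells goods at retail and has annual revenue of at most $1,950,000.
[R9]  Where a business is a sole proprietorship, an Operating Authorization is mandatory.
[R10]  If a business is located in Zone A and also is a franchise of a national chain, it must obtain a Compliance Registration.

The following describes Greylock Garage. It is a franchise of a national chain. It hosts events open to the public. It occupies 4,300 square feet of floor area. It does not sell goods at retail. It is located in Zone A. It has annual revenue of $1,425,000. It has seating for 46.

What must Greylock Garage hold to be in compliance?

[R1] revenue $1,425,000 ≥ $525,000 → Small Business Authorization not required.
[R2] hosts events open to the public; seating 46 > 32 → Municipal Authorization not required.
[R3] floor area 4,300 square feet > 4,100 square feet → Compliance Authorization not required.
[R4] revenue $1,425,000 < $2,425,000; seating 46 < 74 → General Business Certificate not required.
[R5] is a franchise of a national chain (not: is a worker-owned cooperative) → Annual Certificate not required.
[R6] seating 46 > 32; revenue $1,425,000 ≥ $1,300,000 → Commercial Certificate required.
[R7] does not sell goods at retail → Municipal Certificate not required.
[R8] does not sell goods at retail; revenue $1,425,000 ≤ $1,950,000 → Commercial Permit not required.
[R9] is a franchise of a national chain (not: is a sole proprietorship) → Operating Authorization not required.
[R10] is located in Zone A; is a franchise of a national chain → Compliance Registration required.

Commercial Certificate, Compliance Registration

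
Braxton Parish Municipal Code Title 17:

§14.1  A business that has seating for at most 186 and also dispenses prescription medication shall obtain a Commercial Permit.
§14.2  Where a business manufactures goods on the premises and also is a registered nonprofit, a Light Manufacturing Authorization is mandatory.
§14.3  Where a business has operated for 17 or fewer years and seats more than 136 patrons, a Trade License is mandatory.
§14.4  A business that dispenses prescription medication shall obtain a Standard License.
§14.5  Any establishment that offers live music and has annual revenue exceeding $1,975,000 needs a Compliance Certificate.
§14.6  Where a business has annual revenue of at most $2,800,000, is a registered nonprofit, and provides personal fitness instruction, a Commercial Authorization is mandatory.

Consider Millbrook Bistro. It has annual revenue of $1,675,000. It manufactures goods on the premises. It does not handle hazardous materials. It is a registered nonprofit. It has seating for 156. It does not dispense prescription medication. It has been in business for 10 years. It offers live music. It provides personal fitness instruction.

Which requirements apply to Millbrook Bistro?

Commercial Authorization, Light Manufacturing Authorization, Trade License

§14.1 seating 156 ≤ 186; does not dispense prescription medication → Commercial Permit not required.
§14.2 manufactures goods on the premises; is a registered nonprofit → Light Manufacturing Authorization required.
§14.3 years in business 10 ≤ 17; seating 156 > 136 → Trade License required.
§14.4 does not dispense prescription medication → Standard License not required.
§14.5 offers live music; revenue $1,675,000 ≤ $1,975,000 → Compliance Certificate not required.
§14.6 revenue $1,675,000 ≤ $2,800,000; is a registered nonprofit; provides personal fitness instruction → Commercial Authorization required.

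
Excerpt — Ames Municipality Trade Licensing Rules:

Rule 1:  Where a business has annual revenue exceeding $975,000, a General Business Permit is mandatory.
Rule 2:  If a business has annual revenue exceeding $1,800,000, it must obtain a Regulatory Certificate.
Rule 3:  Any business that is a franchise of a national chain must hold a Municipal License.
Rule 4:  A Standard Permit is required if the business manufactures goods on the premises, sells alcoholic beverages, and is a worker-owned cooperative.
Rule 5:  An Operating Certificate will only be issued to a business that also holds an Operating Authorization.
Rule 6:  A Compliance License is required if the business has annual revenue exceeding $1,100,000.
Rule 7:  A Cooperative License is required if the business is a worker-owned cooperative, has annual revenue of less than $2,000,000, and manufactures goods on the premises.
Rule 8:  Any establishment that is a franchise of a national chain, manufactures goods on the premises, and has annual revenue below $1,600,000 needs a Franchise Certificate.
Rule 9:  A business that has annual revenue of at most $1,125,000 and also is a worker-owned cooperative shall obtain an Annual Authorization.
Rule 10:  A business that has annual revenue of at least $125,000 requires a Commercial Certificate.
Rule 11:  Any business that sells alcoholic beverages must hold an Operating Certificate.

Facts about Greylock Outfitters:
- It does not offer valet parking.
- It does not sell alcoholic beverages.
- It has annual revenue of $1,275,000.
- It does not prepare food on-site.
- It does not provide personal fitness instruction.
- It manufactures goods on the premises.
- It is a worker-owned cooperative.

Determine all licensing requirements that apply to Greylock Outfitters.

Rule 1: revenue $1,275,000 > $975,000 → General Business Permit required.
Rule 2: revenue $1,275,000 ≤ $1,800,000 → Regulatory Certificate not required.
Rule 3: is a worker-owned cooperative (not: is a franchise of a national chain) → Municipal License not required.
Rule 4: manufactures goods on the premises; does not sell alcoholic beverages; is a worker-owned cooperative → Standard Permit not required.
Rule 5: Operating Certificate is not required → no effect.
Rule 6: revenue $1,275,000 > $1,100,000 → Compliance License required.
Rule 7: is a worker-owned cooperative; revenue $1,275,000 < $2,000,000; manufactures goods on the premises → Cooperative License required.
Rule 8: is a worker-owned cooperative (not: is a franchise of a national chain); manufactures goods on the premises; revenue $1,275,000 < $1,600,000 → Franchise Certificate not required.
Rule 9: revenue $1,275,000 > $1,125,000; is a worker-owned cooperative → Annual Authorization not required.
Rule 10: revenue $1,275,000 ≥ $125,000 → Commercial Certificate required.
Rule 11: does not sell alcoholic beverages → Operating Certificate not required.

Commercial Certificate, Compliance License, Cooperative License, General Business Permit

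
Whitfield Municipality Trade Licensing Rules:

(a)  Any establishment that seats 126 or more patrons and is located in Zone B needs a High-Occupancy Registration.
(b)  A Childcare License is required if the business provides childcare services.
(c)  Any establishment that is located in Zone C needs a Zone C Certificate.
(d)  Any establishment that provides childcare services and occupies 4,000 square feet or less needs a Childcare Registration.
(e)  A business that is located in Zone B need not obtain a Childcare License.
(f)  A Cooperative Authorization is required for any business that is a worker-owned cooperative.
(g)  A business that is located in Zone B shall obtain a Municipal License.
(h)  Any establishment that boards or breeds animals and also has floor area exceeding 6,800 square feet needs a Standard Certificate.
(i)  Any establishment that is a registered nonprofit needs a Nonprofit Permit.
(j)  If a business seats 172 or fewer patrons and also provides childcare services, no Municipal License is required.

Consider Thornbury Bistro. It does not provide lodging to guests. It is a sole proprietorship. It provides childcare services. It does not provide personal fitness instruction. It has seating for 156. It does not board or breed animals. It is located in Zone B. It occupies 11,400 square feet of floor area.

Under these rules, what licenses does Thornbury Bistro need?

(a) seating 156 ≥ 126; is located in Zone B → High-Occupancy Registration required.
(b) provides childcare services → Childcare License required.
(c) is located in Zone B (not: is located in Zone C) → Zone C Certificate not required.
(d) provides childcare services; floor area 11,400 square feet > 4,000 square feet → Childcare Registration not required.
(e) is located in Zone B → exempt from Childcare License.
(f) is a sole proprietorship (not: is a worker-owned cooperative) → Cooperative Authorization not required.
(g) is located in Zone B → Municipal License required.
(h) does not board or breed animals; floor area 11,400 square feet > 6,800 square feet → Standard Certificate not required.
(i) is a sole proprietorship (not: is a registered nonprofit) → Nonprofit Permit not required.
(j) seating 156 ≤ 172; provides childcare services → exempt from Municipal License.

High-Occupancy Registration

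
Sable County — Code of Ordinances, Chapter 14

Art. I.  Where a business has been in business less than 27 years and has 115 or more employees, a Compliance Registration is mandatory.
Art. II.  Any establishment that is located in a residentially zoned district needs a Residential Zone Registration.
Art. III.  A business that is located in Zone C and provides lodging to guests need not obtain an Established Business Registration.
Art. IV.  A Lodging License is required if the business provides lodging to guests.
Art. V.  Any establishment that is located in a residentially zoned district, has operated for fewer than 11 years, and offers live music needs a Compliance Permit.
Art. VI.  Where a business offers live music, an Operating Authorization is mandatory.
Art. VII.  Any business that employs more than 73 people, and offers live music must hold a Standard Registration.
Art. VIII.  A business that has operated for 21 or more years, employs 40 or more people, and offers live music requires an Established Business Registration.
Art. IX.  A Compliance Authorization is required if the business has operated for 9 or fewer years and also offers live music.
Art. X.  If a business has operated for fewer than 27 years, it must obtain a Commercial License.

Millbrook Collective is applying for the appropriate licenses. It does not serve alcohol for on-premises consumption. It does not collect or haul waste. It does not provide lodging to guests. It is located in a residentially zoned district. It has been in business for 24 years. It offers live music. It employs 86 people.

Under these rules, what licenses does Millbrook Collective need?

Commercial License, Established Business Registration, Operating Authorization, Residential Zone Registration, Standard Registration

Art. I. years in business 24 < 27; employees 86 < 115 → Compliance Registration not required.
Art. II. is located in a residentially zoned district → Residential Zone Registration required.
Art. III. is located in a residentially zoned district (not: is located in Zone C); does not provide lodging to guests → Established Business Registration exemption does not apply.
Art. IV. does not provide lodging to guests → Lodging License not required.
Art. V. is located in a residentially zoned district; years in business 24 ≥ 11; offers live music → Compliance Permit not required.
Art. VI. offers live music → Operating Authorization required.
Art. VII. employees 86 > 73; offers live music → Standard Registration required.
Art. VIII. years in business 24 ≥ 21; employees 86 ≥ 40; offers live music → Established Business Registration required.
Art. IX. years in business 24 > 9; offers live music → Compliance Authorization not required.
Art. X. years in business 24 < 27 → Commercial License required.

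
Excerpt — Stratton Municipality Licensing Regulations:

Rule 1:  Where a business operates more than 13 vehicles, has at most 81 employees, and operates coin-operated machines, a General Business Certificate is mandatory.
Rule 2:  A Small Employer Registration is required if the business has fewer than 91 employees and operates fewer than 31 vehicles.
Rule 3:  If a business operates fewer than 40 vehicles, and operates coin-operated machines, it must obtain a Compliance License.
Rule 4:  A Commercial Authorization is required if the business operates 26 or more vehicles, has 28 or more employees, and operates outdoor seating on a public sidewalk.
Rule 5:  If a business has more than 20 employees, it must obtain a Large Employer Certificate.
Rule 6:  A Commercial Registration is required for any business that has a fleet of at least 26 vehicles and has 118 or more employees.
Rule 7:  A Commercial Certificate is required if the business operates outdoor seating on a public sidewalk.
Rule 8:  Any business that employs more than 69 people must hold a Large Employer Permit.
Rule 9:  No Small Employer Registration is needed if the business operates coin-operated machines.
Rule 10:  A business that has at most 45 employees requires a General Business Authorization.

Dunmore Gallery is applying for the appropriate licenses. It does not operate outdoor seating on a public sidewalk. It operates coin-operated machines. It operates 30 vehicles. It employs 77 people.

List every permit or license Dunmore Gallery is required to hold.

Rule 1: vehicles 30 > 13; employees 77 ≤ 81; operates coin-operated machines → General Business Certificate required.
Rule 2: employees 77 < 91; vehicles 30 < 31 → Small Employer Registration required.
Rule 3: vehicles 30 < 40; operates coin-operated machines → Compliance License required.
Rule 4: vehicles 30 ≥ 26; employees 77 ≥ 28; does not operate outdoor seating on a public sidewalk → Commercial Authorization not required.
Rule 5: employees 77 > 20 → Large Employer Certificate required.
Rule 6: vehicles 30 ≥ 26; employees 77 < 118 → Commercial Registration not required.
Rule 7: does not operate outdoor seating on a public sidewalk → Commercial Certificate not required.
Rule 8: employees 77 > 69 → Large Employer Permit required.
Rule 9: operates coin-operated machines → exempt from Small Employer Registration.
Rule 10: employees 77 > 45 → General Business Authorization not required.

Compliance License, General Business Certificate, Large Employer Certificate, Large Employer Permit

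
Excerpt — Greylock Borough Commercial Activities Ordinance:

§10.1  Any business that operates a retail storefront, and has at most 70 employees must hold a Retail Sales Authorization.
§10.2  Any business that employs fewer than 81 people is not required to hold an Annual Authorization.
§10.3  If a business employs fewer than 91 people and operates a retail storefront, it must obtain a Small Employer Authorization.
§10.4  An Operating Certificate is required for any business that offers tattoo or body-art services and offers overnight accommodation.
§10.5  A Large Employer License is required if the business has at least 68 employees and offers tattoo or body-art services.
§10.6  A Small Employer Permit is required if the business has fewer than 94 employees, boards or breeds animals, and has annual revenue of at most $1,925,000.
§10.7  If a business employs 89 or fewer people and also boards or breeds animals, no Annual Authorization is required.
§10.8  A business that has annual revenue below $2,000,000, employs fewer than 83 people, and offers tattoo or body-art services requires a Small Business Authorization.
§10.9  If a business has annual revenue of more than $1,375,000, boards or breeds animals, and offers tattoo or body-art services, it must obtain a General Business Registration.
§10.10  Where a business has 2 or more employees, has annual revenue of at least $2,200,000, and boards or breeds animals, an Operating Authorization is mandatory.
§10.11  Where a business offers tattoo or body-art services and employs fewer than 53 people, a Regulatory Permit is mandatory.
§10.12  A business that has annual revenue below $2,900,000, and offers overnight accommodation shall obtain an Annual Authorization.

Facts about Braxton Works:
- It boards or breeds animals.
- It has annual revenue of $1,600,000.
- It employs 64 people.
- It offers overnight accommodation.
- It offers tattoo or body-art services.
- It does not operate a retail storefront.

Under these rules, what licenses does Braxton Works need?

§10.1 does not operate a retail storefront; employees 64 ≤ 70 → Retail Sales Authorization not required.
§10.2 employees 64 < 81 → exempt from Annual Authorization.
§10.3 employees 64 < 91; does not operate a retail storefront → Small Employer Authorization not required.
§10.4 offers tattoo or body-art services; offers overnight accommodation → Operating Certificate required.
§10.5 employees 64 < 68; offers tattoo or body-art services → Large Employer License not required.
§10.6 employees 64 < 94; boards or breeds animals; revenue $1,600,000 ≤ $1,925,000 → Small Employer Permit required.
§10.7 employees 64 ≤ 89; boards or breeds animals → exempt from Annual Authorization.
§10.8 revenue $1,600,000 < $2,000,000; employees 64 < 83; offers tattoo or body-art services → Small Business Authorization required.
§10.9 revenue $1,600,000 > $1,375,000; boards or breeds animals; offers tattoo or body-art services → General Business Registration required.
§10.10 employees 64 ≥ 2; revenue $1,600,000 < $2,200,000; boards or breeds animals → Operating Authorization not required.
§10.11 offers tattoo or body-art services; employees 64 ≥ 53 → Regulatory Permit not required.
§10.12 revenue $1,600,000 < $2,900,000; offers overnight accommodation → Annual Authorization required.

General Business Registration, Operating Certificate, Small Business Authorization, Small Employer Permit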